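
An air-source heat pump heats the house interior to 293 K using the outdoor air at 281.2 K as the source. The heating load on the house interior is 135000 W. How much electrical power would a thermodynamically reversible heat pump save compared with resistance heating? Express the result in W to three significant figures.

130000 W

The reservoir spacing is ΔT = 293 − 281.2 = 11.80 K.
COP_Carnot = T_H/ΔT = 293.00/11.80 = 24.83.
Resistance heating needs Ẇ_res = Q̇_H = 135000 W; the reversible heat pump needs only Ẇ_hp = Q̇_H/COP = 5437 W.
Saving = 135000 − 5437 = 129600 W.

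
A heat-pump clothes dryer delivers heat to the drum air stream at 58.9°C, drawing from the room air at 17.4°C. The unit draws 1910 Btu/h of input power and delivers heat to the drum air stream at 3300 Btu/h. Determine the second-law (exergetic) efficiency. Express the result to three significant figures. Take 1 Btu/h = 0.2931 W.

0.216

COP_actual = Q̇_H/Ẇ = 3300/1910 = 1.728.
In absolute terms T_C = 290.55 K and T_H = 332.05 K, so ΔT = 41.50 K.
COP_Carnot = T_H/ΔT = 332.05/41.50 = 8.001.
η_II = COP_actual/COP_Carnot = 1.728/8.001 = 0.2159.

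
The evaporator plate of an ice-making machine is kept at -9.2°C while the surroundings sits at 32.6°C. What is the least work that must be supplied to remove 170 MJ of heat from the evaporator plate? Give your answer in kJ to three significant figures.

26900 kJ

In absolute terms T_C = 263.95 K and T_H = 305.75 K, so ΔT = 41.80 K.
The reversible limit is COP_R = T_C/ΔT = 6.315, so W_min = Q_C/COP = Q_C·ΔT/T_C.
W_min = 170.0 × 41.80/263.95 = 26.92 MJ = 26920 kJ.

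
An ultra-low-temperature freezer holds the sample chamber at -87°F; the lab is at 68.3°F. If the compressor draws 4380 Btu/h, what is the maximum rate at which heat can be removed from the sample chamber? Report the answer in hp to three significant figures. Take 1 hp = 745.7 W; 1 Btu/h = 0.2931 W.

4.13 hp

In absolute terms T_C = 207.04 K and T_H = 293.32 K, so ΔT = 86.28 K.
COP_Carnot = T_C/ΔT = 207.04/86.28 = 2.400.
Q̇_max = COP_Carnot × Ẇ = 2.400 × 4380 Btu/h = 10510 Btu/h = 4.131 hp.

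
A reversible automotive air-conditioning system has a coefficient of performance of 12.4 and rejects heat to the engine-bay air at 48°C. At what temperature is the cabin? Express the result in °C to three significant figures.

For a Carnot refrigerator COP_R = T_C/(T_H − T_C), so T_C = COP·T_H/(1 + COP).
With T_H = 321.15 K, T_C = 12.4 × 321.15/13.40 = 297.18 K.
Converting, 297.18 K = 24.03°C.

24.0 °C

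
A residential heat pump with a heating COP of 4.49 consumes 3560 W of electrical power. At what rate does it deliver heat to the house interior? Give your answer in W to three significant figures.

Q̇_H = COP_HP × Ẇ = 4.49 × 3560 = 15980 W.

16000 W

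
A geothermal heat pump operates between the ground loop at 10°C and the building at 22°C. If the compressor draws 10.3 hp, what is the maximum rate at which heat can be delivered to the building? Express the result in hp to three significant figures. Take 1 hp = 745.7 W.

In absolute terms T_C = 283.15 K and T_H = 295.15 K, so ΔT = 12.00 K.
COP_Carnot = T_H/ΔT = 295.15/12.00 = 24.60.
Q̇_max = COP_Carnot × Ẇ = 24.60 × 10.30 hp = 253.3 hp.

253 hp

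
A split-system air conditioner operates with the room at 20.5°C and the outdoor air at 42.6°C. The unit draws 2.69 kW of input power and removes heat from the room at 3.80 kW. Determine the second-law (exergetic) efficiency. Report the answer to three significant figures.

0.106

COP_actual = Q̇_C/Ẇ = 3.800/2.690 = 1.413.
In absolute terms T_C = 293.65 K and T_H = 315.75 K, so ΔT = 22.10 K.
COP_Carnot = T_C/ΔT = 293.65/22.10 = 13.29.
η_II = COP_actual/COP_Carnot = 1.413/13.29 = 0.1063.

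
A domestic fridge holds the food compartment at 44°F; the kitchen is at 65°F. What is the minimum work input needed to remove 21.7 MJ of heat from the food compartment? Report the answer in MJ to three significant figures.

0.905 MJ

In absolute terms T_C = 279.82 K and T_H = 291.48 K, so ΔT = 11.67 K.
The reversible limit is COP_R = T_C/ΔT = 23.98, so W_min = Q_C/COP = Q_C·ΔT/T_C.
W_min = 21.70 × 11.67/279.82 = 0.9048 MJ.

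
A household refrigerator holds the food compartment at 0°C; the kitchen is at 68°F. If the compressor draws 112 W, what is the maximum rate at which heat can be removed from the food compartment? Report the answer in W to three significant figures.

In absolute terms T_C = 273.15 K and T_H = 293.15 K, so ΔT = 20.00 K.
COP_Carnot = T_C/ΔT = 273.15/20.00 = 13.66.
Q̇_max = COP_Carnot × Ẇ = 13.66 × 112.0 W = 1530 W.

1530 W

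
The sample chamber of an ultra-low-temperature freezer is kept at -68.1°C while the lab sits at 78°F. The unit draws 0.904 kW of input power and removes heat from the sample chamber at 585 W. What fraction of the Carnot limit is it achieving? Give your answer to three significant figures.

Converting, Q̇_C = 585.0 W = 0.5850 kW, so COP_actual = Q̇_C/Ẇ = 0.5850/0.9040 = 0.6471.
In absolute terms T_C = 205.05 K and T_H = 298.71 K, so ΔT = 93.66 K.
COP_Carnot = T_C/ΔT = 205.05/93.66 = 2.189.
η_II = COP_actual/COP_Carnot = 0.6471/2.189 = 0.2956.

0.296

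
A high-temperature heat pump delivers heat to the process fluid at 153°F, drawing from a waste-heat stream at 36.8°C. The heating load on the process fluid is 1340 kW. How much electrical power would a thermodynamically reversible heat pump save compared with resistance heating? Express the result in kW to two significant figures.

In absolute terms T_C = 309.95 K and T_H = 340.37 K, so ΔT = 30.42 K.
COP_Carnot = T_H/ΔT = 340.37/30.42 = 11.19.
Resistance heating needs Ẇ_res = Q̇_H = 1340 kW; the reversible heat pump needs only Ẇ_hp = Q̇_H/COP = 119.8 kW.
Saving = 1340 − 119.8 = 1220 kW.

1200 kW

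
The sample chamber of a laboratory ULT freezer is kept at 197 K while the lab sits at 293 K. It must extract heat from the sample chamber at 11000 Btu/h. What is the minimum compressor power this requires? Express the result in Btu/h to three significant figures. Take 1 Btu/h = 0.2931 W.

5360 Btu/h

The reservoir spacing is ΔT = 293 − 197 = 96.00 K.
COP_Carnot = T_C/ΔT = 197.00/96.00 = 2.052.
Ẇ_min = Q̇/COP_Carnot = 11000/2.052 = 5360 Btu/h.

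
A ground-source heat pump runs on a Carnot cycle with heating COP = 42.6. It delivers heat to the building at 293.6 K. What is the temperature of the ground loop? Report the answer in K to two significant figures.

290 K

COP_HP = T_H/(T_H − T_C) gives T_H − T_C = T_H/COP.
With T_H = 293.60 K, T_C = 293.60 × (1 − 1/42.6) = 286.71 K.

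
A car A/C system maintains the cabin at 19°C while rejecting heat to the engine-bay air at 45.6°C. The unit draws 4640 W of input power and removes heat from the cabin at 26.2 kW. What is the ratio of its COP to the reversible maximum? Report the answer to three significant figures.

Converting, Q̇_C = 26.20 kW = 26200 W, so COP_actual = Q̇_C/Ẇ = 26200/4640 = 5.647.
In absolute terms T_C = 292.15 K and T_H = 318.75 K, so ΔT = 26.60 K.
COP_Carnot = T_C/ΔT = 292.15/26.60 = 10.98.
η_II = COP_actual/COP_Carnot = 5.647/10.98 = 0.5141.

0.514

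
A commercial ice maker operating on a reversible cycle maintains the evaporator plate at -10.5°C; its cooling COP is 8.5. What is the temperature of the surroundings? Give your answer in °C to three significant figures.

COP_R = T_C/(T_H − T_C) gives T_H − T_C = T_C/COP.
With T_C = 262.65 K, T_H = 262.65 × (1 + 1/8.5) = 293.55 K.
Converting, 293.55 K = 20.40°C.

20.4 °C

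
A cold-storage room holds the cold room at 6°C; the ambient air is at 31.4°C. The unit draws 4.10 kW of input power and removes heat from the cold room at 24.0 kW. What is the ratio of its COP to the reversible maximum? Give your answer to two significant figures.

COP_actual = Q̇_C/Ẇ = 24.00/4.100 = 5.854.
In absolute terms T_C = 279.15 K and T_H = 304.55 K, so ΔT = 25.40 K.
COP_Carnot = T_C/ΔT = 279.15/25.40 = 10.99.
η_II = COP_actual/COP_Carnot = 5.854/10.99 = 0.5326.

0.53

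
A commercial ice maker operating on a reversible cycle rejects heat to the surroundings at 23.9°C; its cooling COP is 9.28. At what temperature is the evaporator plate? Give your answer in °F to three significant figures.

23.0 °F

For a Carnot refrigerator COP_R = T_C/(T_H − T_C), so T_C = COP·T_H/(1 + COP).
With T_H = 297.05 K, T_C = 9.28 × 297.05/10.28 = 268.15 K.
Converting, 268.15 K = 23.01°F.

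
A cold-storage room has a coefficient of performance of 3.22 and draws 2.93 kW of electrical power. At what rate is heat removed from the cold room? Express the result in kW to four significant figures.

Q̇_C = COP × Ẇ = 3.22 × 2.930 = 9.435 kW.

9.435 kW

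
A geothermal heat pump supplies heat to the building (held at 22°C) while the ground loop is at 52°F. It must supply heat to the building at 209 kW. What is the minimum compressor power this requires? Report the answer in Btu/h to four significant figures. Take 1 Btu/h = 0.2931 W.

In absolute terms T_C = 284.26 K and T_H = 295.15 K, so ΔT = 10.89 K.
COP_Carnot = T_H/ΔT = 295.15/10.89 = 27.11.
Ẇ_min = Q̇/COP_Carnot = 209.0/27.11 = 7.711 kW = 26310 Btu/h.

26310 Btu/h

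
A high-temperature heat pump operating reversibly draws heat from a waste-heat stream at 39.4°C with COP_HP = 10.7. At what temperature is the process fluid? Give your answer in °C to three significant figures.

COP_HP = T_H/(T_H − T_C) rearranges to T_H = COP·T_C/(COP − 1).
With T_C = 312.55 K, T_H = 10.7 × 312.55/9.700 = 344.77 K.
Converting, 344.77 K = 71.62°C.

71.6 °C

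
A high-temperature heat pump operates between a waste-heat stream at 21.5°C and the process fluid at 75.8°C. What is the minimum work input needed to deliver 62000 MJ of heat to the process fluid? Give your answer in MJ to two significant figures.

In absolute terms T_C = 294.65 K and T_H = 348.95 K, so ΔT = 54.30 K.
The reversible limit is COP_HP = T_H/ΔT = 6.426, so W_min = Q_H/COP = Q_H·ΔT/T_H.
W_min = 62000 × 54.30/348.95 = 9648 MJ.

9600 MJ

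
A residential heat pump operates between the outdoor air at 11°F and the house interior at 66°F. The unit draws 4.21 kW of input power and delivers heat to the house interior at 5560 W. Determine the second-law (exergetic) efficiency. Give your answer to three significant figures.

Converting, Q̇_H = 5560 W = 5.560 kW, so COP_actual = Q̇_H/Ẇ = 5.560/4.210 = 1.321.
In absolute terms T_C = 261.48 K and T_H = 292.04 K, so ΔT = 30.56 K.
COP_Carnot = T_H/ΔT = 292.04/30.56 = 9.558.
η_II = COP_actual/COP_Carnot = 1.321/9.558 = 0.1382.

0.138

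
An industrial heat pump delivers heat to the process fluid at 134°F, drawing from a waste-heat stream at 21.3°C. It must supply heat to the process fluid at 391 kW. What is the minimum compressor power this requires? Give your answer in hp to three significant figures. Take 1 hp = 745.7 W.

In absolute terms T_C = 294.45 K and T_H = 329.82 K, so ΔT = 35.37 K.
COP_Carnot = T_H/ΔT = 329.82/35.37 = 9.326.
Ẇ_min = Q̇/COP_Carnot = 391.0/9.326 = 41.93 kW = 56.23 hp.

56.2 hp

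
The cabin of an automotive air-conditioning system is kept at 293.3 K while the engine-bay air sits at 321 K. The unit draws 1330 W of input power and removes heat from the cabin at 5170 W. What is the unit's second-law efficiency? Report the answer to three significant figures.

0.367

COP_actual = Q̇_C/Ẇ = 5170/1330 = 3.887.
The reservoir spacing is ΔT = 321 − 293.3 = 27.70 K.
COP_Carnot = T_C/ΔT = 293.30/27.70 = 10.59.
η_II = COP_actual/COP_Carnot = 3.887/10.59 = 0.3671.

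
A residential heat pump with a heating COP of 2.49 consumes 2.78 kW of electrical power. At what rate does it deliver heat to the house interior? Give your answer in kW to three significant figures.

Q̇_H = COP_HP × Ẇ = 2.49 × 2.780 = 6.922 kW.

6.92 kW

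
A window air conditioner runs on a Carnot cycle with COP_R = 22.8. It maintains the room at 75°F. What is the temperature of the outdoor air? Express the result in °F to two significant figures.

COP_R = T_C/(T_H − T_C) gives T_H − T_C = T_C/COP.
With T_C = 297.04 K, T_H = 297.04 × (1 + 1/22.8) = 310.07 K.
Converting, 310.07 K = 98.45°F.

98 °F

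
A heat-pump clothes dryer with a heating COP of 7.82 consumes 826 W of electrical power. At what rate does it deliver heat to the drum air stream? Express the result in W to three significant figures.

6460 W

Q̇_H = COP_HP × Ẇ = 7.82 × 826.0 = 6459 W.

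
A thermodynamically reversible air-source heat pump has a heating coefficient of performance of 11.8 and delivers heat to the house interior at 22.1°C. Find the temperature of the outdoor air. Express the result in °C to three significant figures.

COP_HP = T_H/(T_H − T_C) gives T_H − T_C = T_H/COP.
With T_H = 295.25 K, T_C = 295.25 × (1 − 1/11.8) = 270.23 K.
Converting, 270.23 K = -2.92°C.

-2.92 °C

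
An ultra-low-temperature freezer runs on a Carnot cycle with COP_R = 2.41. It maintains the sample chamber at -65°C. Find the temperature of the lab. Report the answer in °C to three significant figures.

COP_R = T_C/(T_H − T_C) gives T_H − T_C = T_C/COP.
With T_C = 208.15 K, T_H = 208.15 × (1 + 1/2.41) = 294.52 K.
Converting, 294.52 K = 21.37°C.

21.4 °C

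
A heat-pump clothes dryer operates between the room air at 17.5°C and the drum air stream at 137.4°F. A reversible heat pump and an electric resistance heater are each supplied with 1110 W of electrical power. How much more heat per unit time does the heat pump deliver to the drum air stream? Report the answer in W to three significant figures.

7860 W

In absolute terms T_C = 290.65 K and T_H = 331.71 K, so ΔT = 41.06 K.
COP_Carnot = T_H/ΔT = 331.71/41.06 = 8.079.
The heat pump delivers Q̇_H = COP × Ẇ = 8968 W; the resistance heater delivers Ẇ = 1110 W.
Extra = (COP − 1)·Ẇ = 7858 W.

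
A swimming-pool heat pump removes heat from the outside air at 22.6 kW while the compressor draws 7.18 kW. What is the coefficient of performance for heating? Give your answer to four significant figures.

4.148

The first law gives Q̇_H = Q̇_C + Ẇ, so the three rates are Q̇_C = 22.60, Q̇_H = 29.78, Ẇ = 7.180 kW.
COP_HP = Q̇_H/Ẇ = 29.78/7.180 = 4.148.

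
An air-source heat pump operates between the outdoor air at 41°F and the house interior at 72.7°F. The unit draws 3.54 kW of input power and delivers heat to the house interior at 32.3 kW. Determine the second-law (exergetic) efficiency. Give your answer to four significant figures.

0.5433

COP_actual = Q̇_H/Ẇ = 32.30/3.540 = 9.124.
In absolute terms T_C = 278.15 K and T_H = 295.76 K, so ΔT = 17.61 K.
COP_Carnot = T_H/ΔT = 295.76/17.61 = 16.79.
η_II = COP_actual/COP_Carnot = 9.124/16.79 = 0.5433.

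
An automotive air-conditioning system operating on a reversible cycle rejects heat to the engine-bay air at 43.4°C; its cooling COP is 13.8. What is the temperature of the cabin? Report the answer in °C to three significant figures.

22.0 °C

For a Carnot refrigerator COP_R = T_C/(T_H − T_C), so T_C = COP·T_H/(1 + COP).
With T_H = 316.55 K, T_C = 13.8 × 316.55/14.80 = 295.16 K.
Converting, 295.16 K = 22.01°C.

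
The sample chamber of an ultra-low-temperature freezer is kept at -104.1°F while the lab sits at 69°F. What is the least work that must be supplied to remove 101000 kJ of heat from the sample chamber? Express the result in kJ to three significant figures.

In absolute terms T_C = 197.54 K and T_H = 293.71 K, so ΔT = 96.17 K.
The reversible limit is COP_R = T_C/ΔT = 2.054, so W_min = Q_C/COP = Q_C·ΔT/T_C.
W_min = 101000 × 96.17/197.54 = 49170 kJ.

49200 kJ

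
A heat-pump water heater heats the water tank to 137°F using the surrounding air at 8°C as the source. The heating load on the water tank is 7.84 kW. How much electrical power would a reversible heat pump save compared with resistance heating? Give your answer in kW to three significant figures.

6.65 kW

In absolute terms T_C = 281.15 K and T_H = 331.48 K, so ΔT = 50.33 K.
COP_Carnot = T_H/ΔT = 331.48/50.33 = 6.586.
Resistance heating needs Ẇ_res = Q̇_H = 7.840 kW; the reversible heat pump needs only Ẇ_hp = Q̇_H/COP = 1.190 kW.
Saving = 7.840 − 1.190 = 6.650 kW.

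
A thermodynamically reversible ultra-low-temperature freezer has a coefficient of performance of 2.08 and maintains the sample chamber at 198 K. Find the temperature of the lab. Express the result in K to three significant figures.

293 K

COP_R = T_C/(T_H − T_C) gives T_H − T_C = T_C/COP.
With T_C = 198.00 K, T_H = 198.00 × (1 + 1/2.08) = 293.19 K.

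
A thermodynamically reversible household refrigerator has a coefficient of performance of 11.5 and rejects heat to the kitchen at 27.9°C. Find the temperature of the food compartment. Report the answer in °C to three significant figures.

For a Carnot refrigerator COP_R = T_C/(T_H − T_C), so T_C = COP·T_H/(1 + COP).
With T_H = 301.05 K, T_C = 11.5 × 301.05/12.50 = 276.97 K.
Converting, 276.97 K = 3.82°C.

3.82 °C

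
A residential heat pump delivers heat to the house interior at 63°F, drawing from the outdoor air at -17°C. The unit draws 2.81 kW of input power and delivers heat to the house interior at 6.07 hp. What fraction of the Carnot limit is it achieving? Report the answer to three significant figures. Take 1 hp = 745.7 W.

0.190

Converting, Q̇_H = 6.070 hp = 4.526 kW, so COP_actual = Q̇_H/Ẇ = 4.526/2.810 = 1.611.
In absolute terms T_C = 256.15 K and T_H = 290.37 K, so ΔT = 34.22 K.
COP_Carnot = T_H/ΔT = 290.37/34.22 = 8.485.
η_II = COP_actual/COP_Carnot = 1.611/8.485 = 0.1898.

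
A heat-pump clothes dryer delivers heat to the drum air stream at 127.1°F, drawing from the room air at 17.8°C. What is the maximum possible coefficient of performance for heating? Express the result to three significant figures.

In absolute terms T_C = 290.95 K and T_H = 325.98 K, so ΔT = 35.03 K.
For a reversible cycle, COP_Carnot = T_H/ΔT = 325.98/35.03 = 9.305.

9.30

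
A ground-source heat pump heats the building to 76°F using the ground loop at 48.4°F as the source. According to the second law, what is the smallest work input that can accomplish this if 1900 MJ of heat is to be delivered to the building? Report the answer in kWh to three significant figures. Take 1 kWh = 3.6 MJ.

27.2 kWh

In absolute terms T_C = 282.26 K and T_H = 297.59 K, so ΔT = 15.33 K.
The reversible limit is COP_HP = T_H/ΔT = 19.41, so W_min = Q_H/COP = Q_H·ΔT/T_H.
W_min = 1900 × 15.33/297.59 = 97.90 MJ = 27.19 kWh.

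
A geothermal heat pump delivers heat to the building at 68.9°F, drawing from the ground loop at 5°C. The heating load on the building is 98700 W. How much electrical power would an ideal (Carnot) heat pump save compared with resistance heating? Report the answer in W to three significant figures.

In absolute terms T_C = 278.15 K and T_H = 293.65 K, so ΔT = 15.50 K.
COP_Carnot = T_H/ΔT = 293.65/15.50 = 18.95.
Resistance heating needs Ẇ_res = Q̇_H = 98700 W; the reversible heat pump needs only Ẇ_hp = Q̇_H/COP = 5210 W.
Saving = 98700 − 5210 = 93490 W.

93500 W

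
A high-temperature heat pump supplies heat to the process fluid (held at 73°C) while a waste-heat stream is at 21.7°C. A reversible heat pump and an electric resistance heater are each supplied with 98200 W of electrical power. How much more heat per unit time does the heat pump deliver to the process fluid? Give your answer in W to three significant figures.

564000 W

In absolute terms T_C = 294.85 K and T_H = 346.15 K, so ΔT = 51.30 K.
COP_Carnot = T_H/ΔT = 346.15/51.30 = 6.748.
The heat pump delivers Q̇_H = COP × Ẇ = 662600 W; the resistance heater delivers Ẇ = 98200 W.
Extra = (COP − 1)·Ẇ = 564400 W.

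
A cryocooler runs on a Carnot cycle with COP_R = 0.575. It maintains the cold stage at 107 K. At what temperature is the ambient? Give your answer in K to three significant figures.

COP_R = T_C/(T_H − T_C) gives T_H − T_C = T_C/COP.
With T_C = 107.00 K, T_H = 107.00 × (1 + 1/0.575) = 293.09 K.

293 K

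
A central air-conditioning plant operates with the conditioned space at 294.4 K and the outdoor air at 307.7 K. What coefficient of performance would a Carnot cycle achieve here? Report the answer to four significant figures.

22.14

The reservoir spacing is ΔT = 307.7 − 294.4 = 13.30 K.
For a reversible cycle, COP_Carnot = T_C/ΔT = 294.40/13.30 = 22.14.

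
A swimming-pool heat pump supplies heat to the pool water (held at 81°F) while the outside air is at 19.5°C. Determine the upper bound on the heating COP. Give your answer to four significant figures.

In absolute terms T_C = 292.65 K and T_H = 300.37 K, so ΔT = 7.722 K.
For a reversible cycle, COP_Carnot = T_H/ΔT = 300.37/7.722 = 38.90.

38.90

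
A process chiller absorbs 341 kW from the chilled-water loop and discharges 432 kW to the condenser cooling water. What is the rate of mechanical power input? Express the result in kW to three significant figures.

91.0 kW

For a cyclic device the first law requires Q̇_H = Q̇_C + Ẇ.
Ẇ = Q̇_H − Q̇_C = 91.00 kW.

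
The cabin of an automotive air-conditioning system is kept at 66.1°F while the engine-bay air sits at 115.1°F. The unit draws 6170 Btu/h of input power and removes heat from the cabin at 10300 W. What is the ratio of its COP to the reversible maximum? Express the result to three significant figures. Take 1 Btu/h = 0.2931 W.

0.531

Converting, Q̇_C = 10300 W = 35140 Btu/h, so COP_actual = Q̇_C/Ẇ = 35140/6170 = 5.696.
In absolute terms T_C = 292.09 K and T_H = 319.32 K, so ΔT = 27.22 K.
COP_Carnot = T_C/ΔT = 292.09/27.22 = 10.73.
η_II = COP_actual/COP_Carnot = 5.696/10.73 = 0.5308.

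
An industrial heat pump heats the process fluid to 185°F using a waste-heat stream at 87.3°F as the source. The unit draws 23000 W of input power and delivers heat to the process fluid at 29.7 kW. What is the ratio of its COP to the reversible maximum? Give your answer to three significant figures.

0.196

Converting, Q̇_H = 29.70 kW = 29700 W, so COP_actual = Q̇_H/Ẇ = 29700/23000 = 1.291.
In absolute terms T_C = 303.87 K and T_H = 358.15 K, so ΔT = 54.28 K.
COP_Carnot = T_H/ΔT = 358.15/54.28 = 6.598.
η_II = COP_actual/COP_Carnot = 1.291/6.598 = 0.1957.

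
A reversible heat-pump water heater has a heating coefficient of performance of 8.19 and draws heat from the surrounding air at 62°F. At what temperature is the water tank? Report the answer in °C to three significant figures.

57.0 °C

COP_HP = T_H/(T_H − T_C) rearranges to T_H = COP·T_C/(COP − 1).
With T_C = 289.82 K, T_H = 8.19 × 289.82/7.190 = 330.12 K.
Converting, 330.12 K = 56.97°C.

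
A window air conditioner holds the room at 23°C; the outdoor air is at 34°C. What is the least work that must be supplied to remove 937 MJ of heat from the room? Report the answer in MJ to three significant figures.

In absolute terms T_C = 296.15 K and T_H = 307.15 K, so ΔT = 11.00 K.
The reversible limit is COP_R = T_C/ΔT = 26.92, so W_min = Q_C/COP = Q_C·ΔT/T_C.
W_min = 937.0 × 11.00/296.15 = 34.80 MJ.

34.8 MJ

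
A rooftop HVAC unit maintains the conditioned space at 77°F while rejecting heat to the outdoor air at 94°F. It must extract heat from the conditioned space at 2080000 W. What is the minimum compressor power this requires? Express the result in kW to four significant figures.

In absolute terms T_C = 298.15 K and T_H = 307.59 K, so ΔT = 9.444 K.
COP_Carnot = T_C/ΔT = 298.15/9.444 = 31.57.
Ẇ_min = Q̇/COP_Carnot = 2080000/31.57 = 65890 W = 65.89 kW.

65.89 kW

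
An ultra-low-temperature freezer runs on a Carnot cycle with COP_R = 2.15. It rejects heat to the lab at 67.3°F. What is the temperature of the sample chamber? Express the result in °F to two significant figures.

-100 °F

For a Carnot refrigerator COP_R = T_C/(T_H − T_C), so T_C = COP·T_H/(1 + COP).
With T_H = 292.76 K, T_C = 2.15 × 292.76/3.150 = 199.82 K.
Converting, 199.82 K = -99.99°F.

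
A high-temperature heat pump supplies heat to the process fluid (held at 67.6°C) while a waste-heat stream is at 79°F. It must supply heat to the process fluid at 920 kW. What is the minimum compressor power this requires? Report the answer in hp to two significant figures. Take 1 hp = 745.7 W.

150 hp

In absolute terms T_C = 299.26 K and T_H = 340.75 K, so ΔT = 41.49 K.
COP_Carnot = T_H/ΔT = 340.75/41.49 = 8.213.
Ẇ_min = Q̇/COP_Carnot = 920.0/8.213 = 112.0 kW = 150.2 hp.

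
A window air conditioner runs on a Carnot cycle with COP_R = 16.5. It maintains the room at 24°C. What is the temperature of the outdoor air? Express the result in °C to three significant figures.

42.0 °C

COP_R = T_C/(T_H − T_C) gives T_H − T_C = T_C/COP.
With T_C = 297.15 K, T_H = 297.15 × (1 + 1/16.5) = 315.16 K.
Converting, 315.16 K = 42.01°C.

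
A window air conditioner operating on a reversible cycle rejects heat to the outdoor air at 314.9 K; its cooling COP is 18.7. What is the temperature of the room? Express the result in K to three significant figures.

299 K

For a Carnot refrigerator COP_R = T_C/(T_H − T_C), so T_C = COP·T_H/(1 + COP).
With T_H = 314.90 K, T_C = 18.7 × 314.90/19.70 = 298.92 K.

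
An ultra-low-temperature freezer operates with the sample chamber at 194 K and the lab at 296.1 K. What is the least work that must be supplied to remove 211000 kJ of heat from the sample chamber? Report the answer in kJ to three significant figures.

111000 kJ

The reservoir spacing is ΔT = 296.1 − 194 = 102.1 K.
The reversible limit is COP_R = T_C/ΔT = 1.900, so W_min = Q_C/COP = Q_C·ΔT/T_C.
W_min = 211000 × 102.1/194.00 = 111000 kJ.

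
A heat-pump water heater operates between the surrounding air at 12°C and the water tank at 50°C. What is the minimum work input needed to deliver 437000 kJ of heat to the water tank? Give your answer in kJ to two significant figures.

In absolute terms T_C = 285.15 K and T_H = 323.15 K, so ΔT = 38.00 K.
The reversible limit is COP_HP = T_H/ΔT = 8.504, so W_min = Q_H/COP = Q_H·ΔT/T_H.
W_min = 437000 × 38.00/323.15 = 51390 kJ.

51000 kJ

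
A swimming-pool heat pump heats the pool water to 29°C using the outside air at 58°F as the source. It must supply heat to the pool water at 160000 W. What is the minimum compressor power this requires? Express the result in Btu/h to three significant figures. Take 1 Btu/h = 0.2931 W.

26300 Btu/h

In absolute terms T_C = 287.59 K and T_H = 302.15 K, so ΔT = 14.56 K.
COP_Carnot = T_H/ΔT = 302.15/14.56 = 20.76.
Ẇ_min = Q̇/COP_Carnot = 160000/20.76 = 7708 W = 26300 Btu/h.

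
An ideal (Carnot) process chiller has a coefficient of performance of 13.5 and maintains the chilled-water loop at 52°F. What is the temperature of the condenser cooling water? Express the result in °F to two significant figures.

90 °F

COP_R = T_C/(T_H − T_C) gives T_H − T_C = T_C/COP.
With T_C = 284.26 K, T_H = 284.26 × (1 + 1/13.5) = 305.32 K.
Converting, 305.32 K = 89.90°F.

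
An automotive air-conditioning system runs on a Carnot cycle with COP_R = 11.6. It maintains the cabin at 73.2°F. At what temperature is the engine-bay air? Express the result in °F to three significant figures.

119 °F

COP_R = T_C/(T_H − T_C) gives T_H − T_C = T_C/COP.
With T_C = 296.04 K, T_H = 296.04 × (1 + 1/11.6) = 321.56 K.
Converting, 321.56 K = 119.14°F.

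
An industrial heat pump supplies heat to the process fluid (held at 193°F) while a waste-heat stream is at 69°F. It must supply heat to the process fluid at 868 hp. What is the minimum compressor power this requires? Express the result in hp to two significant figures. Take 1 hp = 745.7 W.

160 hp

In absolute terms T_C = 293.71 K and T_H = 362.59 K, so ΔT = 68.89 K.
COP_Carnot = T_H/ΔT = 362.59/68.89 = 5.263.
Ẇ_min = Q̇/COP_Carnot = 868.0/5.263 = 164.9 hp.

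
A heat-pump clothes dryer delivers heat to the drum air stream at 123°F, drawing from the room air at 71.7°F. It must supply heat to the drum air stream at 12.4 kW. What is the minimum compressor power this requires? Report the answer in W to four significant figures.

In absolute terms T_C = 295.21 K and T_H = 323.71 K, so ΔT = 28.50 K.
COP_Carnot = T_H/ΔT = 323.71/28.50 = 11.36.
Ẇ_min = Q̇/COP_Carnot = 12.40/11.36 = 1.092 kW = 1092 W.

1092 W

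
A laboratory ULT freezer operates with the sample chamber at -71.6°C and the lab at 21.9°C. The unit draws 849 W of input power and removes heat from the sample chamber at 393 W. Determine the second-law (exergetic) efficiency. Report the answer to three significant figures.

0.215

COP_actual = Q̇_C/Ẇ = 393.0/849.0 = 0.4629.
In absolute terms T_C = 201.55 K and T_H = 295.05 K, so ΔT = 93.50 K.
COP_Carnot = T_C/ΔT = 201.55/93.50 = 2.156.
η_II = COP_actual/COP_Carnot = 0.4629/2.156 = 0.2147.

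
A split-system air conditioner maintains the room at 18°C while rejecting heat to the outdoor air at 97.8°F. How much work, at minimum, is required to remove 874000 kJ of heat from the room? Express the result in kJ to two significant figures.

56000 kJ

In absolute terms T_C = 291.15 K and T_H = 309.71 K, so ΔT = 18.56 K.
The reversible limit is COP_R = T_C/ΔT = 15.69, so W_min = Q_C/COP = Q_C·ΔT/T_C.
W_min = 874000 × 18.56/291.15 = 55700 kJ.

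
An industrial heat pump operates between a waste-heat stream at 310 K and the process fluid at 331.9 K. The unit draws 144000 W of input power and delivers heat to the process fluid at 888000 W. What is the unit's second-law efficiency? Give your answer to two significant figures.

0.41

COP_actual = Q̇_H/Ẇ = 888000/144000 = 6.167.
The reservoir spacing is ΔT = 331.9 − 310 = 21.90 K.
COP_Carnot = T_H/ΔT = 331.90/21.90 = 15.16.
η_II = COP_actual/COP_Carnot = 6.167/15.16 = 0.4069.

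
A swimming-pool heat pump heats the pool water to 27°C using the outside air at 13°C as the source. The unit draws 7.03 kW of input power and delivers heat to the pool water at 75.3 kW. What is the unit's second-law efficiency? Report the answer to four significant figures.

COP_actual = Q̇_H/Ẇ = 75.30/7.030 = 10.71.
In absolute terms T_C = 286.15 K and T_H = 300.15 K, so ΔT = 14.00 K.
COP_Carnot = T_H/ΔT = 300.15/14.00 = 21.44.
η_II = COP_actual/COP_Carnot = 10.71/21.44 = 0.4996.

0.4996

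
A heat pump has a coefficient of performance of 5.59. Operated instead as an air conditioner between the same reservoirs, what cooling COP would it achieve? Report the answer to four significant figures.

4.590

Since Q_H = Q_C + W for any cycle, COP_R = Q_C/W = Q_H/W − 1.
COP_R = 5.59 − 1 = 4.59.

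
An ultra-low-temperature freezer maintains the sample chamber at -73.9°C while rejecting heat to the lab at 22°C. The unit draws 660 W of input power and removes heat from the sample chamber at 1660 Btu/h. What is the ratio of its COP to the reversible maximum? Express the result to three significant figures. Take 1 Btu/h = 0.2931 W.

Converting, Q̇_C = 1660 Btu/h = 486.5 W, so COP_actual = Q̇_C/Ẇ = 486.5/660.0 = 0.7372.
In absolute terms T_C = 199.25 K and T_H = 295.15 K, so ΔT = 95.90 K.
COP_Carnot = T_C/ΔT = 199.25/95.90 = 2.078.
η_II = COP_actual/COP_Carnot = 0.7372/2.078 = 0.3548.

0.355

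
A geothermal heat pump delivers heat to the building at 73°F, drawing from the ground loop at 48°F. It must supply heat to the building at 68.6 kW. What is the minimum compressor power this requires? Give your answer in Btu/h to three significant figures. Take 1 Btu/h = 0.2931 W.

In absolute terms T_C = 282.04 K and T_H = 295.93 K, so ΔT = 13.89 K.
COP_Carnot = T_H/ΔT = 295.93/13.89 = 21.31.
Ẇ_min = Q̇/COP_Carnot = 68.60/21.31 = 3.220 kW = 10980 Btu/h.

11000 Btu/h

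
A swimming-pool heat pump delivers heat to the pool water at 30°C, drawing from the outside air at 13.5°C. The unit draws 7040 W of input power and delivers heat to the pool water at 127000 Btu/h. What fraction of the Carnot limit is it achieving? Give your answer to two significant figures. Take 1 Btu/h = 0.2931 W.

Converting, Q̇_H = 127000 Btu/h = 37220 W, so COP_actual = Q̇_H/Ẇ = 37220/7040 = 5.287.
In absolute terms T_C = 286.65 K and T_H = 303.15 K, so ΔT = 16.50 K.
COP_Carnot = T_H/ΔT = 303.15/16.50 = 18.37.
η_II = COP_actual/COP_Carnot = 5.287/18.37 = 0.2878.

0.29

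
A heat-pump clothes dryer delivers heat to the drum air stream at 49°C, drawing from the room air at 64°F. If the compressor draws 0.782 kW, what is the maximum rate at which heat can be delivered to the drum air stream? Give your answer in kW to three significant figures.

8.07 kW

In absolute terms T_C = 290.93 K and T_H = 322.15 K, so ΔT = 31.22 K.
COP_Carnot = T_H/ΔT = 322.15/31.22 = 10.32.
Q̇_max = COP_Carnot × Ẇ = 10.32 × 0.7820 kW = 8.069 kW.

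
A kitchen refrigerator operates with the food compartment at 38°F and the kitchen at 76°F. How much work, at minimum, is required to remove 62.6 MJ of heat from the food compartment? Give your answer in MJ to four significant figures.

In absolute terms T_C = 276.48 K and T_H = 297.59 K, so ΔT = 21.11 K.
The reversible limit is COP_R = T_C/ΔT = 13.10, so W_min = Q_C/COP = Q_C·ΔT/T_C.
W_min = 62.60 × 21.11/276.48 = 4.780 MJ.

4.780 MJ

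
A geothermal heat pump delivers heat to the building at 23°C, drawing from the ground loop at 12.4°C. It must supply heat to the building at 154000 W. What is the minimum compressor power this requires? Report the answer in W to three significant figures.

5510 W

In absolute terms T_C = 285.55 K and T_H = 296.15 K, so ΔT = 10.60 K.
COP_Carnot = T_H/ΔT = 296.15/10.60 = 27.94.
Ẇ_min = Q̇/COP_Carnot = 154000/27.94 = 5512 W.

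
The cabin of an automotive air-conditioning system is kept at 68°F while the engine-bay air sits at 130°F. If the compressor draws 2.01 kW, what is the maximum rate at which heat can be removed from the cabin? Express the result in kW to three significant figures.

17.1 kW

In absolute terms T_C = 293.15 K and T_H = 327.59 K, so ΔT = 34.44 K.
COP_Carnot = T_C/ΔT = 293.15/34.44 = 8.511.
Q̇_max = COP_Carnot × Ẇ = 8.511 × 2.010 kW = 17.11 kW.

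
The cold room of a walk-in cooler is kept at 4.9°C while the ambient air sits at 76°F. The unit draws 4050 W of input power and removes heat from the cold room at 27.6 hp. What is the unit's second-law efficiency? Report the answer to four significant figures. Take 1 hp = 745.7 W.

0.3572

Converting, Q̇_C = 27.60 hp = 20580 W, so COP_actual = Q̇_C/Ẇ = 20580/4050 = 5.082.
In absolute terms T_C = 278.05 K and T_H = 297.59 K, so ΔT = 19.54 K.
COP_Carnot = T_C/ΔT = 278.05/19.54 = 14.23.
η_II = COP_actual/COP_Carnot = 5.082/14.23 = 0.3572.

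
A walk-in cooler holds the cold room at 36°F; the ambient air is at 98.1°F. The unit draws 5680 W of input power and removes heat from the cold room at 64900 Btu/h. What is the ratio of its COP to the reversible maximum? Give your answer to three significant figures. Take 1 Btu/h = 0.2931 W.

0.420

Converting, Q̇_C = 64900 Btu/h = 19020 W, so COP_actual = Q̇_C/Ẇ = 19020/5680 = 3.349.
In absolute terms T_C = 275.37 K and T_H = 309.87 K, so ΔT = 34.50 K.
COP_Carnot = T_C/ΔT = 275.37/34.50 = 7.982.
η_II = COP_actual/COP_Carnot = 3.349/7.982 = 0.4196.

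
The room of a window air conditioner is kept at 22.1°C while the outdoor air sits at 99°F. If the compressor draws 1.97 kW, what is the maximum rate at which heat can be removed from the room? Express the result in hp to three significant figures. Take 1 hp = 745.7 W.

In absolute terms T_C = 295.25 K and T_H = 310.37 K, so ΔT = 15.12 K.
COP_Carnot = T_C/ΔT = 295.25/15.12 = 19.52.
Q̇_max = COP_Carnot × Ẇ = 19.52 × 1.970 kW = 38.46 kW = 51.58 hp.

51.6 hp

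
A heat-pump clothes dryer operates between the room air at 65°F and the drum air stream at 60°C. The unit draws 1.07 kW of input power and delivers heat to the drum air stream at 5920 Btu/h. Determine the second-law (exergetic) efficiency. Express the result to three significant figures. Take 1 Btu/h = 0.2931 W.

0.203

Converting, Q̇_H = 5920 Btu/h = 1.735 kW, so COP_actual = Q̇_H/Ẇ = 1.735/1.070 = 1.622.
In absolute terms T_C = 291.48 K and T_H = 333.15 K, so ΔT = 41.67 K.
COP_Carnot = T_H/ΔT = 333.15/41.67 = 7.996.
η_II = COP_actual/COP_Carnot = 1.622/7.996 = 0.2028.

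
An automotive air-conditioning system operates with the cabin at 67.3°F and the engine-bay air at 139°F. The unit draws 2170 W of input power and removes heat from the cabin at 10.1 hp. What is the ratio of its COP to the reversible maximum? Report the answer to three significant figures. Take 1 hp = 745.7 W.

0.472

Converting, Q̇_C = 10.10 hp = 7532 W, so COP_actual = Q̇_C/Ẇ = 7532/2170 = 3.471.
In absolute terms T_C = 292.76 K and T_H = 332.59 K, so ΔT = 39.83 K.
COP_Carnot = T_C/ΔT = 292.76/39.83 = 7.350.
η_II = COP_actual/COP_Carnot = 3.471/7.350 = 0.4722.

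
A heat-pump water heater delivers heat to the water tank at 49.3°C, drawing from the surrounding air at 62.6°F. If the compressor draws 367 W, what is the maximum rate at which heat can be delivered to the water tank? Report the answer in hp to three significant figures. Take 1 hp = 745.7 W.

4.91 hp

In absolute terms T_C = 290.15 K and T_H = 322.45 K, so ΔT = 32.30 K.
COP_Carnot = T_H/ΔT = 322.45/32.30 = 9.983.
Q̇_max = COP_Carnot × Ẇ = 9.983 × 367.0 W = 3664 W = 4.913 hp.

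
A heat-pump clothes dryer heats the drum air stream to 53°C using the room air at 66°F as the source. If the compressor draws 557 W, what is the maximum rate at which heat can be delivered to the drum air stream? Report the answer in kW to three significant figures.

In absolute terms T_C = 292.04 K and T_H = 326.15 K, so ΔT = 34.11 K.
COP_Carnot = T_H/ΔT = 326.15/34.11 = 9.561.
Q̇_max = COP_Carnot × Ẇ = 9.561 × 557.0 W = 5326 W = 5.326 kW.

5.33 kW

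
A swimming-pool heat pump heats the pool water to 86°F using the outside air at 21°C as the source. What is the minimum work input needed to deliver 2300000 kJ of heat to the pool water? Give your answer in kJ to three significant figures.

In absolute terms T_C = 294.15 K and T_H = 303.15 K, so ΔT = 9.000 K.
The reversible limit is COP_HP = T_H/ΔT = 33.68, so W_min = Q_H/COP = Q_H·ΔT/T_H.
W_min = 2300000 × 9.000/303.15 = 68280 kJ.

68300 kJ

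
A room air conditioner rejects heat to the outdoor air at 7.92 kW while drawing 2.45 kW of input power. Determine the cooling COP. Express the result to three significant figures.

The first law gives Q̇_H = Q̇_C + Ẇ, so the three rates are Q̇_C = 5.470, Q̇_H = 7.920, Ẇ = 2.450 kW.
COP_R = Q̇_C/Ẇ = 5.470/2.450 = 2.233.

2.23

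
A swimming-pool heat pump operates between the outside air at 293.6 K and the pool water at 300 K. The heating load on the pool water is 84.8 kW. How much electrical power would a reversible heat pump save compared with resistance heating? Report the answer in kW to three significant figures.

The reservoir spacing is ΔT = 300 − 293.6 = 6.400 K.
COP_Carnot = T_H/ΔT = 300.00/6.400 = 46.88.
Resistance heating needs Ẇ_res = Q̇_H = 84.80 kW; the reversible heat pump needs only Ẇ_hp = Q̇_H/COP = 1.809 kW.
Saving = 84.80 − 1.809 = 82.99 kW.

83.0 kW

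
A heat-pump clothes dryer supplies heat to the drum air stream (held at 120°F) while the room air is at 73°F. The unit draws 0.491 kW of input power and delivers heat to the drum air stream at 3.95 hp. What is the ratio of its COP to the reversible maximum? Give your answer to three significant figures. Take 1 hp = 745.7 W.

0.486

Converting, Q̇_H = 3.950 hp = 2.946 kW, so COP_actual = Q̇_H/Ẇ = 2.946/0.4910 = 5.999.
In absolute terms T_C = 295.93 K and T_H = 322.04 K, so ΔT = 26.11 K.
COP_Carnot = T_H/ΔT = 322.04/26.11 = 12.33.
η_II = COP_actual/COP_Carnot = 5.999/12.33 = 0.4864.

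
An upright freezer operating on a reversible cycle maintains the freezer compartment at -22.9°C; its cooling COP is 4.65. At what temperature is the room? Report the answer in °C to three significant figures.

30.9 °C

COP_R = T_C/(T_H − T_C) gives T_H − T_C = T_C/COP.
With T_C = 250.25 K, T_H = 250.25 × (1 + 1/4.65) = 304.07 K.
Converting, 304.07 K = 30.92°C.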